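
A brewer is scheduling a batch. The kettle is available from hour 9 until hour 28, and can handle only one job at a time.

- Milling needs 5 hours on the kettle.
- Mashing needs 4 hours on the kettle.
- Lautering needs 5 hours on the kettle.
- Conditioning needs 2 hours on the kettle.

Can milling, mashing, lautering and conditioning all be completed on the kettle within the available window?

The kettle window is 28 − 9 = 19 hours.
Running back to back, the jobs need 5 + 4 + 5 + 2 = 16 hours on the kettle.
Since 16 ≤ 19, they fit within the window.

Yes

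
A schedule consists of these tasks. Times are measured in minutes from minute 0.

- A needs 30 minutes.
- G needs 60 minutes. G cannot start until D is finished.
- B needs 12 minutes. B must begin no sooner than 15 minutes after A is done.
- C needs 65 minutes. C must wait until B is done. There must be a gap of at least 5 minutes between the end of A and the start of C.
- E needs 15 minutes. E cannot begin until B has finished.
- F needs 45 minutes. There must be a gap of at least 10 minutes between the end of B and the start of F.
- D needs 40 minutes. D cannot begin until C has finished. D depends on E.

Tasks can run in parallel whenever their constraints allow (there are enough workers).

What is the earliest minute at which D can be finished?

A has no prerequisites, so it starts at minute 0 and finishes at minute 30.
B cannot begin until A (finishes minute 30, plus 15-minute gap → minute 45). It runs from minute 45 to 45 + 12 = minute 57.
After B (finishes minute 57), E can start at minute 57 and finishes at minute 72.
For C: B (finishes minute 57); A (finishes minute 30, plus 5-minute gap → minute 35). Taking the maximum gives a start of minute 57, and it finishes at 57 + 65 = minute 122.
For D: C (finishes minute 122); E (finishes minute 72). Taking the maximum gives a start of minute 122, and it finishes at 122 + 40 = minute 162.

162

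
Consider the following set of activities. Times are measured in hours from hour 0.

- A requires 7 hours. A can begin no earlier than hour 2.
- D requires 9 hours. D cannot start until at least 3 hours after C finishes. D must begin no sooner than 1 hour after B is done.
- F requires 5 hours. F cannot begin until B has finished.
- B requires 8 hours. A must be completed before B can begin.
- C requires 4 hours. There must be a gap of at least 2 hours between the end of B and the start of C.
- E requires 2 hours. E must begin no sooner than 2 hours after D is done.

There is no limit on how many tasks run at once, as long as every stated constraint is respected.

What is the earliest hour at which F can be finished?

22

After its own release at hour 2, A can start at hour 2 and finishes at hour 9.
After A (finishes hour 9), B can start at hour 9 and finishes at hour 17.
F waits on B (finishes hour 17), so it starts at hour 17 and finishes at 17 + 5 = hour 22.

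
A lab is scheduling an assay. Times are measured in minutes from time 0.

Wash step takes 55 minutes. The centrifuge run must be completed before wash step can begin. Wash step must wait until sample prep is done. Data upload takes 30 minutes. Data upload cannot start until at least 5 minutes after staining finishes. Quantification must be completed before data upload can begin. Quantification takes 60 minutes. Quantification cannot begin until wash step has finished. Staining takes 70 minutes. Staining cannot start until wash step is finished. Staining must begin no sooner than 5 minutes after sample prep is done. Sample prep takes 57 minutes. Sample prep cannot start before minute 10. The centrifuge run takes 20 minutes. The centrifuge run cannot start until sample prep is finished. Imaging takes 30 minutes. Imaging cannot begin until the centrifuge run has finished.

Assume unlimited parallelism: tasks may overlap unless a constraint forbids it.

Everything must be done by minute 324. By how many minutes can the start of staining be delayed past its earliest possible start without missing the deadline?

77

Sample prep cannot begin until its own release at minute 10. It runs from minute 10 to 10 + 57 = minute 67.
The centrifuge run waits on sample prep (finishes minute 67), so it starts at minute 67 and finishes at 67 + 20 = minute 87.
For wash step: the centrifuge run (finishes minute 87); sample prep (finishes minute 67). Taking the maximum gives a start of minute 87, and it finishes at 87 + 55 = minute 142.
For staining: wash step (finishes minute 142); sample prep (finishes minute 67, plus 5-minute gap → minute 72). Taking the maximum gives a start of minute 142, and it finishes at 142 + 70 = minute 212.

Working backward from the deadline:
Data upload has no dependents, so it just needs to finish by minute 324. Starting by 324 − 30 = minute 294 achieves that.
Staining has to be done before data upload (must start by minute 294, minus 5-minute gap → minute 289). That means finishing by minute 289, i.e. starting by 289 − 70 = minute 219.
So staining can start as early as minute 142 and as late as minute 219, giving 219 − 142 = 77 minutes of slack.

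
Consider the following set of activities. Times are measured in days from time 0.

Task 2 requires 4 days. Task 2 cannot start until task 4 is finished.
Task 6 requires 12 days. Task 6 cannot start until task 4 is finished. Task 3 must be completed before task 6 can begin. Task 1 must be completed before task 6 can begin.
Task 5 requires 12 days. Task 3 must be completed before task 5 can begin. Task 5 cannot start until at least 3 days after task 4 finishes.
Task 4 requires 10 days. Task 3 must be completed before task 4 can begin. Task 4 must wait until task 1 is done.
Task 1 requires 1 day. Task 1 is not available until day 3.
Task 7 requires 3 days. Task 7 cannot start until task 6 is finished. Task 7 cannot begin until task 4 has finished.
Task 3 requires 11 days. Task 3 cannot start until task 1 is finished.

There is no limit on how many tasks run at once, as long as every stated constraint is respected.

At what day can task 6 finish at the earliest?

37

After its own release at day 3, task 1 can start at day 3 and finishes at day 4.
Task 3 waits on task 1 (finishes day 4), so it starts at day 4 and finishes at 4 + 11 = day 15.
For task 4: task 3 (finishes day 15); task 1 (finishes day 4). Taking the maximum gives a start of day 15, and it finishes at 15 + 10 = day 25.
Task 6 cannot start until task 4 (finishes day 25); task 3 (finishes day 15); task 1 (finishes day 4). The controlling bound is day 25, so task 6 finishes at 25 + 12 = day 37.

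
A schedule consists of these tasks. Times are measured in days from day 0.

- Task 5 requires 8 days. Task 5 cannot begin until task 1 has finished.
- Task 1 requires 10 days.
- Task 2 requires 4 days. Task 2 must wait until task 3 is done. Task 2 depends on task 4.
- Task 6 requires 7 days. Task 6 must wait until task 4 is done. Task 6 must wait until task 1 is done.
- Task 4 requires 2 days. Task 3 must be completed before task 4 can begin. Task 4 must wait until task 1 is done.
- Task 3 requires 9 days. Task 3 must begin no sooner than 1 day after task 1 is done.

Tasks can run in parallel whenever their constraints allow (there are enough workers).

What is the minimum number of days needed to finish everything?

29

Task 1 can start immediately at day 0; it finishes at day 10.
After task 1 (finishes day 10), task 5 can start at day 10 and finishes at day 18.
After task 1 (finishes day 10, plus 1-day gap → day 11), task 3 can start at day 11 and finishes at day 20.
For task 4: task 3 (finishes day 20); task 1 (finishes day 10). Taking the maximum gives a start of day 20, and it finishes at 20 + 2 = day 22.
Task 6 has to wait for task 4 (finishes day 22); task 1 (finishes day 10). The latest of these is day 22, so task 6 runs day 22 to 22 + 7 = day 29.
Task 2 needs all of task 3 (finishes day 20); task 4 (finishes day 22). That puts its earliest start at day 22; it finishes at 22 + 4 = day 26.
All tasks are finished once the last one completes. Finish times: Task 1 at 10, Task 2 at 26, Task 3 at 20, Task 4 at 22, Task 5 at 18, Task 6 at 29. The latest is day 29.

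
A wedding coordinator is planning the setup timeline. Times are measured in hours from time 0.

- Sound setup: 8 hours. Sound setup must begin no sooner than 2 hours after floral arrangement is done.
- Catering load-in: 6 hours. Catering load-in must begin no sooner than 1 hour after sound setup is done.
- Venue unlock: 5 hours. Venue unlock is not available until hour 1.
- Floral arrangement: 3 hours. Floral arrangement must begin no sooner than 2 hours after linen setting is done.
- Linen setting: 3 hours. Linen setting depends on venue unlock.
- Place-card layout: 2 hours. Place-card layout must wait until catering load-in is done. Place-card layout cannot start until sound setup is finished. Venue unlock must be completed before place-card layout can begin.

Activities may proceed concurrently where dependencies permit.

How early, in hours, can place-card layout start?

Venue unlock cannot begin until its own release at hour 1. It runs from hour 1 to 1 + 5 = hour 6.
Linen setting cannot begin until venue unlock (finishes hour 6). It runs from hour 6 to 6 + 3 = hour 9.
Floral arrangement waits on linen setting (finishes hour 9, plus 2-hour gap → hour 11), so it starts at hour 11 and finishes at 11 + 3 = hour 14.
Sound setup waits on floral arrangement (finishes hour 14, plus 2-hour gap → hour 16), so it starts at hour 16 and finishes at 16 + 8 = hour 24.
Catering load-in waits on sound setup (finishes hour 24, plus 1-hour gap → hour 25), so it starts at hour 25 and finishes at 25 + 6 = hour 31.
Place-card layout waits on catering load-in (finishes hour 31); sound setup (finishes hour 24); venue unlock (finishes hour 6). The latest of these is hour 31, which is the earliest place-card layout can start.

31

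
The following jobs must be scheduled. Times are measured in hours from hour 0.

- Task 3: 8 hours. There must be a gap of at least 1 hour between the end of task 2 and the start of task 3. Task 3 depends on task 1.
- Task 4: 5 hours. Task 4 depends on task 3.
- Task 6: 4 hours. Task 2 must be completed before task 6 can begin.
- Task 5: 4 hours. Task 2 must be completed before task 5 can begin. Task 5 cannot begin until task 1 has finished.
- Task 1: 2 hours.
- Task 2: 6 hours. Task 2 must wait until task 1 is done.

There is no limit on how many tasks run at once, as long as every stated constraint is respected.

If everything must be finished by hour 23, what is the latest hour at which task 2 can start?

3

To finish by hour 23, task 4 (duration 5) must start no later than hour 18.
Task 3 has to be done before task 4 (must start by hour 18). That means finishing by hour 18, i.e. starting by 18 − 8 = hour 10.
Task 5 must finish by hour 23; it takes 4 hours, so it must start by 23 − 4 = hour 19.
To finish by hour 23, task 6 (duration 4) must start no later than hour 19.
Task 2 has several dependents: task 3 (must start by hour 10, minus 1-hour gap → hour 9); task 5 (must start by hour 19); task 6 (must start by hour 19). The earliest of those limits is hour 9, so task 2 must start by 9 − 6 = hour 3.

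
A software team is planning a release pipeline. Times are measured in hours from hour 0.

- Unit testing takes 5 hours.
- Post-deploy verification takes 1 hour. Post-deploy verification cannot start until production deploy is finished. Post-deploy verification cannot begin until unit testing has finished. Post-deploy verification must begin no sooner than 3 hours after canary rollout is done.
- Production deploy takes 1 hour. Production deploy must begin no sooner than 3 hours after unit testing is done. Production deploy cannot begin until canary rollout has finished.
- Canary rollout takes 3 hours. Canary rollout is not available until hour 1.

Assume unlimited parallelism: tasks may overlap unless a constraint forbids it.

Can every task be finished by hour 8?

No

Canary rollout cannot begin until its own release at hour 1. It runs from hour 1 to 1 + 3 = hour 4.
Unit testing has no prerequisites, so it starts at hour 0 and finishes at hour 5.
Production deploy cannot start until unit testing (finishes hour 5, plus 3-hour gap → hour 8); canary rollout (finishes hour 4). The controlling bound is hour 8, so production deploy finishes at 8 + 1 = hour 9.
Post-deploy verification needs all of production deploy (finishes hour 9); unit testing (finishes hour 5); canary rollout (finishes hour 4, plus 3-hour gap → hour 7). That puts its earliest start at hour 9; it finishes at 9 + 1 = hour 10.
The earliest everything can be done is hour 10, which is after the deadline of 8, so it is not possible.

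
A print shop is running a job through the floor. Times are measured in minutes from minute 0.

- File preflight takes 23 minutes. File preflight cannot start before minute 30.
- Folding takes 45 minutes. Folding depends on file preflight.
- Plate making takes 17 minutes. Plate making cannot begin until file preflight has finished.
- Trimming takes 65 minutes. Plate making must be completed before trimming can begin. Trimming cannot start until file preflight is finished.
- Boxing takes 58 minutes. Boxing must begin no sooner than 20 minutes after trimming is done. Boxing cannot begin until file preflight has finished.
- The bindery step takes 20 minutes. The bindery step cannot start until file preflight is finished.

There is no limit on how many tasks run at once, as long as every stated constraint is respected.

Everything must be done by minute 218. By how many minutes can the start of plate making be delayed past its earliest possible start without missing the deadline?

File preflight cannot begin until its own release at minute 30. It runs from minute 30 to 30 + 23 = minute 53.
Plate making waits on file preflight (finishes minute 53), so it starts at minute 53 and finishes at 53 + 17 = minute 70.

Working backward from the deadline:
Boxing must finish by minute 218; it takes 58 minutes, so it must start by 218 − 58 = minute 160.
Since boxing (must start by minute 160, minus 20-minute gap → minute 140) depends on it, trimming must finish by minute 140. Backing off its 65-minute duration gives a latest start of minute 75.
Plate making must finish before trimming (must start by minute 75). With a 17-minute duration, plate making must start by 75 − 17 = minute 58.
So plate making can start as early as minute 53 and as late as minute 58, giving 58 − 53 = 5 minutes of slack.

5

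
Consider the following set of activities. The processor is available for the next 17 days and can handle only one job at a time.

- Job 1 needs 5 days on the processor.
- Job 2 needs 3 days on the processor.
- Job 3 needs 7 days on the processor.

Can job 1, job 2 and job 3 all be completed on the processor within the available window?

Yes

Running back to back, the jobs need 5 + 3 + 7 = 15 days on the processor.
Since 15 ≤ 17, they fit within the window.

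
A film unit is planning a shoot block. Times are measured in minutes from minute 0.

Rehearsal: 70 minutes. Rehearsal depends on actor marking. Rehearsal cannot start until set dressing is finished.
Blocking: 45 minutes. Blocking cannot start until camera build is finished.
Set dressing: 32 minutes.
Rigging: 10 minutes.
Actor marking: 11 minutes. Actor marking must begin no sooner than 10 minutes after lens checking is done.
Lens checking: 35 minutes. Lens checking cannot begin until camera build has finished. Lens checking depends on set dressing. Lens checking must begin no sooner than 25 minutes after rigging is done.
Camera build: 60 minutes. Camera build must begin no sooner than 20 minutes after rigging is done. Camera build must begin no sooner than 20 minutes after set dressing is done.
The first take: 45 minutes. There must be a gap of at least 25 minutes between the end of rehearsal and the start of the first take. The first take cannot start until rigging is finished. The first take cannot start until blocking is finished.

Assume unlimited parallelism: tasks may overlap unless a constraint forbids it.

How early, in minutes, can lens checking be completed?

Set dressing has no prerequisites, so it starts at minute 0 and finishes at minute 32.
Rigging can start immediately at minute 0; it finishes at minute 10.
Camera build has to wait for rigging (finishes minute 10, plus 20-minute gap → minute 30); set dressing (finishes minute 32, plus 20-minute gap → minute 52). The latest of these is minute 52, so camera build runs minute 52 to 52 + 60 = minute 112.
Lens checking has to wait for camera build (finishes minute 112); set dressing (finishes minute 32); rigging (finishes minute 10, plus 25-minute gap → minute 35). The latest of these is minute 112, so lens checking runs minute 112 to 112 + 35 = minute 147.

147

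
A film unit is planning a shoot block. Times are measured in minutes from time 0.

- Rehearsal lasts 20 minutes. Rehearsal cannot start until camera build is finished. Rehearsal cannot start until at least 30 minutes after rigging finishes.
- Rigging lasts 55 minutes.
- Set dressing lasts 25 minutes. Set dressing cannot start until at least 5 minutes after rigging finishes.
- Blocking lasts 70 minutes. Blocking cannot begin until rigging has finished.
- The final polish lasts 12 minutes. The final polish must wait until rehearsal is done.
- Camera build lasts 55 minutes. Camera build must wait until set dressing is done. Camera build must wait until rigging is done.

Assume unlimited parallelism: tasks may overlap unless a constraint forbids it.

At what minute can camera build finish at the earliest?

Nothing blocks rigging, so it runs from minute 0 to minute 55.
After rigging (finishes minute 55, plus 5-minute gap → minute 60), set dressing can start at minute 60 and finishes at minute 85.
Camera build cannot start until set dressing (finishes minute 85); rigging (finishes minute 55). The controlling bound is minute 85, so camera build finishes at 85 + 55 = minute 140.

140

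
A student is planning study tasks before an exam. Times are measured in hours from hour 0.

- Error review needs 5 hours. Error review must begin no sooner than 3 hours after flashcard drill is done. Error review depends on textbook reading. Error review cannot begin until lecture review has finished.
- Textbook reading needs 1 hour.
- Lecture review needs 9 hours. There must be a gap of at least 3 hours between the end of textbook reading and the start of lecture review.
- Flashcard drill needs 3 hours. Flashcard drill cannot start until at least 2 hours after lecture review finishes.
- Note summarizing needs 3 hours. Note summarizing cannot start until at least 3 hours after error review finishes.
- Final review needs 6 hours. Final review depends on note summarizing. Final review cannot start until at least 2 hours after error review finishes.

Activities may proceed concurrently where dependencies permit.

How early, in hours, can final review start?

Textbook reading has no prerequisites, so it starts at hour 0 and finishes at hour 1.
After textbook reading (finishes hour 1, plus 3-hour gap → hour 4), lecture review can start at hour 4 and finishes at hour 13.
After lecture review (finishes hour 13, plus 2-hour gap → hour 15), flashcard drill can start at hour 15 and finishes at hour 18.
Error review needs all of flashcard drill (finishes hour 18, plus 3-hour gap → hour 21); textbook reading (finishes hour 1); lecture review (finishes hour 13). That puts its earliest start at hour 21; it finishes at 21 + 5 = hour 26.
Note summarizing cannot begin until error review (finishes hour 26, plus 3-hour gap → hour 29). It runs from hour 29 to 29 + 3 = hour 32.
Final review waits on note summarizing (finishes hour 32); error review (finishes hour 26, plus 2-hour gap → hour 28). The latest of these is hour 32, which is the earliest final review can start.

32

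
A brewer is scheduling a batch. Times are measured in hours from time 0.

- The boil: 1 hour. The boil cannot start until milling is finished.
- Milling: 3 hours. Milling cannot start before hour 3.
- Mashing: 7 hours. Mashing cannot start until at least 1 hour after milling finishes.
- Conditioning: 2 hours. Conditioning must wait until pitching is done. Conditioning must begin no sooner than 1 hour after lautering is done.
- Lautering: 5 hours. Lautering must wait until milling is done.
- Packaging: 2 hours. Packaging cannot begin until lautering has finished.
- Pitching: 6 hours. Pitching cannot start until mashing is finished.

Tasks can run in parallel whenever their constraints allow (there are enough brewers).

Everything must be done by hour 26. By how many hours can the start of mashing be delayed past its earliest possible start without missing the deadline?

Milling cannot begin until its own release at hour 3. It runs from hour 3 to 3 + 3 = hour 6.
Mashing cannot begin until milling (finishes hour 6, plus 1-hour gap → hour 7). It runs from hour 7 to 7 + 7 = hour 14.

Working backward from the deadline:
Nothing follows conditioning; the deadline of hour 26 is its only limit. It must start by 26 − 2 = hour 24.
Pitching has to be done before conditioning (must start by hour 24). That means finishing by hour 24, i.e. starting by 24 − 6 = hour 18.
Since pitching (must start by hour 18) depends on it, mashing must finish by hour 18. Backing off its 7-hour duration gives a latest start of hour 11.
So mashing can start as early as hour 7 and as late as hour 11, giving 11 − 7 = 4 hours of slack.

4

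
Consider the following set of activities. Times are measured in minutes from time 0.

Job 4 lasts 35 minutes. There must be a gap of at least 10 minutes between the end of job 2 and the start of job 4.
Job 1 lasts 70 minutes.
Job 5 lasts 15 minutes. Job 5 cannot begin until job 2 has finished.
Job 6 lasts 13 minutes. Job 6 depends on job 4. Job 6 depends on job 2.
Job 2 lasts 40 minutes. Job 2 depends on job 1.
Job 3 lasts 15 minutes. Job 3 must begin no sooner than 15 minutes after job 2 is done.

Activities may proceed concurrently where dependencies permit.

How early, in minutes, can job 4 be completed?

155

Nothing blocks job 1, so it runs from minute 0 to minute 70.
After job 1 (finishes minute 70), job 2 can start at minute 70 and finishes at minute 110.
Job 4 cannot begin until job 2 (finishes minute 110, plus 10-minute gap → minute 120). It runs from minute 120 to 120 + 35 = minute 155.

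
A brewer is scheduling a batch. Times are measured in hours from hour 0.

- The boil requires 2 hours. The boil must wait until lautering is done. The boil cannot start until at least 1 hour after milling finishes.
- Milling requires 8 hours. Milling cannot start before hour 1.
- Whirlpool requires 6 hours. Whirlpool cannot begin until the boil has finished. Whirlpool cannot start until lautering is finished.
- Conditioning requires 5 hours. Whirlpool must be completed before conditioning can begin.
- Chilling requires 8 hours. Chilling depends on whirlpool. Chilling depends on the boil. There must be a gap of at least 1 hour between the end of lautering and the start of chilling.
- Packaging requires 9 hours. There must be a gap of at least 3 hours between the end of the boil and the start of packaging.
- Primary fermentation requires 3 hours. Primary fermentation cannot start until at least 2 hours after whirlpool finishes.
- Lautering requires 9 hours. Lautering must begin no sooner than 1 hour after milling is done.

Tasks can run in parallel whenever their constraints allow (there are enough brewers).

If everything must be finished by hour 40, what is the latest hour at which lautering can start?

15

Chilling must finish by hour 40; it takes 8 hours, so it must start by 40 − 8 = hour 32.
Primary fermentation must finish by hour 40; it takes 3 hours, so it must start by 40 − 3 = hour 37.
Conditioning has no dependents, so it just needs to finish by hour 40. Starting by 40 − 5 = hour 35 achieves that.
Whirlpool must finish in time for chilling (must start by hour 32); primary fermentation (must start by hour 37, minus 2-hour gap → hour 35); conditioning (must start by hour 35). The tightest is hour 32, so whirlpool must start by 32 − 6 = hour 26.
Nothing follows packaging; the deadline of hour 40 is its only limit. It must start by 40 − 9 = hour 31.
For the boil: whirlpool (must start by hour 26); chilling (must start by hour 32); packaging (must start by hour 31, minus 3-hour gap → hour 28). The most restrictive is hour 26; with a 2-hour duration, the boil must start by hour 24.
Lautering has several dependents: the boil (must start by hour 24); whirlpool (must start by hour 26); chilling (must start by hour 32, minus 1-hour gap → hour 31). The earliest of those limits is hour 24, so lautering must start by 24 − 9 = hour 15.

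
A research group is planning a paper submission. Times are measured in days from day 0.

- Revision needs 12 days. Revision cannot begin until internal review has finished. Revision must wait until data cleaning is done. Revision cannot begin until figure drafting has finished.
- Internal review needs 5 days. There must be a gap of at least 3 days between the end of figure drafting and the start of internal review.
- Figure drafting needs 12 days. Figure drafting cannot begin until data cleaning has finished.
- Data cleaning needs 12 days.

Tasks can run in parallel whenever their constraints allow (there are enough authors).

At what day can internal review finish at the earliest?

32

Nothing blocks data cleaning, so it runs from day 0 to day 12.
Figure drafting cannot begin until data cleaning (finishes day 12). It runs from day 12 to 12 + 12 = day 24.
After figure drafting (finishes day 24, plus 3-day gap → day 27), internal review can start at day 27 and finishes at day 32.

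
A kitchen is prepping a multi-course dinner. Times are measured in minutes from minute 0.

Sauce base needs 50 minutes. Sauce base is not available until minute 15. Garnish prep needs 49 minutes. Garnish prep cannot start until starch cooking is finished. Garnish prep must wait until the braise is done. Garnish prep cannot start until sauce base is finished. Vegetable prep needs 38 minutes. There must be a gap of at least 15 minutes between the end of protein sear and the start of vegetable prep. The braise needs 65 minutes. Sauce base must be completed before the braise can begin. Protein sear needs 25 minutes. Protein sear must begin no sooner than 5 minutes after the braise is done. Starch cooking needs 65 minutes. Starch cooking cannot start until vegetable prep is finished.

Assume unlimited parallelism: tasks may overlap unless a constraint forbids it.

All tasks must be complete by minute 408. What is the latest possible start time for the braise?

Garnish prep must finish by minute 408; it takes 49 minutes, so it must start by 408 − 49 = minute 359.
Starch cooking feeds into garnish prep (must start by minute 359); so starch cooking must finish by minute 359 and therefore start by minute 294.
Vegetable prep must finish before starch cooking (must start by minute 294). With a 38-minute duration, vegetable prep must start by 294 − 38 = minute 256.
Protein sear feeds into vegetable prep (must start by minute 256, minus 15-minute gap → minute 241); so protein sear must finish by minute 241 and therefore start by minute 216.
The braise feeds protein sear (must start by minute 216, minus 5-minute gap → minute 211); garnish prep (must start by minute 359). Taking the minimum, the braise must finish by minute 211 and start by 211 − 65 = minute 146.

146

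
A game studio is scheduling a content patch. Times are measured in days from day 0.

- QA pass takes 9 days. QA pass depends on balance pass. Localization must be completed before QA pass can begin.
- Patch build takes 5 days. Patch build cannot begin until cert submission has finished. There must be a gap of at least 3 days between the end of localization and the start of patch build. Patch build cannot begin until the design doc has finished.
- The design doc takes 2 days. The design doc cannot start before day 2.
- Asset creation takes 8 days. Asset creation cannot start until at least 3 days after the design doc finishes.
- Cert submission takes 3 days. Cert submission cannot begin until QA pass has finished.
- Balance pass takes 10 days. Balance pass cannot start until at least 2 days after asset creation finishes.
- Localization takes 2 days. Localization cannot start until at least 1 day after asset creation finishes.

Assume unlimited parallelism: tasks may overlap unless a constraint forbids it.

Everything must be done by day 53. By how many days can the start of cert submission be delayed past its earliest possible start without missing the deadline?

After its own release at day 2, the design doc can start at day 2 and finishes at day 4.
Asset creation waits on the design doc (finishes day 4, plus 3-day gap → day 7), so it starts at day 7 and finishes at 7 + 8 = day 15.
Localization cannot begin until asset creation (finishes day 15, plus 1-day gap → day 16). It runs from day 16 to 16 + 2 = day 18.
Balance pass waits on asset creation (finishes day 15, plus 2-day gap → day 17), so it starts at day 17 and finishes at 17 + 10 = day 27.
For QA pass: balance pass (finishes day 27); localization (finishes day 18). Taking the maximum gives a start of day 27, and it finishes at 27 + 9 = day 36.
Cert submission cannot begin until QA pass (finishes day 36). It runs from day 36 to 36 + 3 = day 39.

Working backward from the deadline:
Patch build must finish by day 53; it takes 5 days, so it must start by 53 − 5 = day 48.
Cert submission must finish before patch build (must start by day 48). With a 3-day duration, cert submission must start by 48 − 3 = day 45.
So cert submission can start as early as day 36 and as late as day 45, giving 45 − 36 = 9 days of slack.

9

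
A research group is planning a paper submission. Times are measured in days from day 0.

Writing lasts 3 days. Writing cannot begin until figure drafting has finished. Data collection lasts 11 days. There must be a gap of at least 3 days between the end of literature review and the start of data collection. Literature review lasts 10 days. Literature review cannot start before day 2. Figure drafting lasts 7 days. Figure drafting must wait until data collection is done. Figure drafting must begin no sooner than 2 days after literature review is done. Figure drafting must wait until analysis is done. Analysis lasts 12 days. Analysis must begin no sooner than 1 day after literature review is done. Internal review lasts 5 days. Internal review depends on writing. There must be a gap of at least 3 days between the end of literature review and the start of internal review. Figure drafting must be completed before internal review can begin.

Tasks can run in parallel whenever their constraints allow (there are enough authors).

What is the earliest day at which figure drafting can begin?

After its own release at day 2, literature review can start at day 2 and finishes at day 12.
After literature review (finishes day 12, plus 1-day gap → day 13), analysis can start at day 13 and finishes at day 25.
After literature review (finishes day 12, plus 3-day gap → day 15), data collection can start at day 15 and finishes at day 26.
Figure drafting waits on data collection (finishes day 26); literature review (finishes day 12, plus 2-day gap → day 14); analysis (finishes day 25). The latest of these is day 26, which is the earliest figure drafting can start.

26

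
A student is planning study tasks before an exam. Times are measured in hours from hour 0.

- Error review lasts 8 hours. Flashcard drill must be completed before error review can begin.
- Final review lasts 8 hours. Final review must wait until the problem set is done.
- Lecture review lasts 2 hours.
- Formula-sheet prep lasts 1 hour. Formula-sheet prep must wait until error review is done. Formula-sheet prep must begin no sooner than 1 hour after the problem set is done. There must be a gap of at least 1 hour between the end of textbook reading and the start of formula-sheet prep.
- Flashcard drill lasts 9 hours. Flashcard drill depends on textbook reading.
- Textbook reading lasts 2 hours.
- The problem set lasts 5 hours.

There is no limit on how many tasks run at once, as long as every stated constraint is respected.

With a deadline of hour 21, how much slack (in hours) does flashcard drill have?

Textbook reading has no prerequisites, so it starts at hour 0 and finishes at hour 2.
Flashcard drill cannot begin until textbook reading (finishes hour 2). It runs from hour 2 to 2 + 9 = hour 11.

Working backward from the deadline:
To finish by hour 21, formula-sheet prep (duration 1) must start no later than hour 20.
Error review feeds into formula-sheet prep (must start by hour 20); so error review must finish by hour 20 and therefore start by hour 12.
Flashcard drill feeds into error review (must start by hour 12); so flashcard drill must finish by hour 12 and therefore start by hour 3.
So flashcard drill can start as early as hour 2 and as late as hour 3, giving 3 − 2 = 1 hour of slack.

1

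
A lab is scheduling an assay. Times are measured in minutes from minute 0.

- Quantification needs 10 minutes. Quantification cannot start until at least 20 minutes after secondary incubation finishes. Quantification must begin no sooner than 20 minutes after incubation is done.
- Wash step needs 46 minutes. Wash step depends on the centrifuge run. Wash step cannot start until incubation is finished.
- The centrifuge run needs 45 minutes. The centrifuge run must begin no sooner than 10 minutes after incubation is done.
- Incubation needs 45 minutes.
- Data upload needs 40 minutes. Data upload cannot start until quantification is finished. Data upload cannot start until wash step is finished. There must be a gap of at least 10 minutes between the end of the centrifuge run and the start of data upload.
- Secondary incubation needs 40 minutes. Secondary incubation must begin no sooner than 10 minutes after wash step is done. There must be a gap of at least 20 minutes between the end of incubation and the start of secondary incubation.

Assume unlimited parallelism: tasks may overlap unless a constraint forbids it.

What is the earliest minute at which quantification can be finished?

Incubation has no prerequisites, so it starts at minute 0 and finishes at minute 45.
The centrifuge run cannot begin until incubation (finishes minute 45, plus 10-minute gap → minute 55). It runs from minute 55 to 55 + 45 = minute 100.
For wash step: the centrifuge run (finishes minute 100); incubation (finishes minute 45). Taking the maximum gives a start of minute 100, and it finishes at 100 + 46 = minute 146.
Secondary incubation cannot start until wash step (finishes minute 146, plus 10-minute gap → minute 156); incubation (finishes minute 45, plus 20-minute gap → minute 65). The controlling bound is minute 156, so secondary incubation finishes at 156 + 40 = minute 196.
Quantification cannot start until secondary incubation (finishes minute 196, plus 20-minute gap → minute 216); incubation (finishes minute 45, plus 20-minute gap → minute 65). The controlling bound is minute 216, so quantification finishes at 216 + 10 = minute 226.

226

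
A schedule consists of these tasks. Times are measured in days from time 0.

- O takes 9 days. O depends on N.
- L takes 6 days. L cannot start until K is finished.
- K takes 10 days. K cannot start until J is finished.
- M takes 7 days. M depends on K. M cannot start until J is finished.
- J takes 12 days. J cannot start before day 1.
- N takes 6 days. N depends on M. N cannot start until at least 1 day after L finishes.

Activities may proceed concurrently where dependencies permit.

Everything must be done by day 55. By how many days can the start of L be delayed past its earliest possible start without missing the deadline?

J waits on its own release at day 1, so it starts at day 1 and finishes at 1 + 12 = day 13.
After J (finishes day 13), K can start at day 13 and finishes at day 23.
L cannot begin until K (finishes day 23). It runs from day 23 to 23 + 6 = day 29.

Working backward from the deadline:
Nothing follows O; the deadline of day 55 is its only limit. It must start by 55 − 9 = day 46.
N must finish before O (must start by day 46). With a 6-day duration, N must start by 46 − 6 = day 40.
L must finish before N (must start by day 40, minus 1-day gap → day 39). With a 6-day duration, L must start by 39 − 6 = day 33.
So L can start as early as day 23 and as late as day 33, giving 33 − 23 = 10 days of slack.

10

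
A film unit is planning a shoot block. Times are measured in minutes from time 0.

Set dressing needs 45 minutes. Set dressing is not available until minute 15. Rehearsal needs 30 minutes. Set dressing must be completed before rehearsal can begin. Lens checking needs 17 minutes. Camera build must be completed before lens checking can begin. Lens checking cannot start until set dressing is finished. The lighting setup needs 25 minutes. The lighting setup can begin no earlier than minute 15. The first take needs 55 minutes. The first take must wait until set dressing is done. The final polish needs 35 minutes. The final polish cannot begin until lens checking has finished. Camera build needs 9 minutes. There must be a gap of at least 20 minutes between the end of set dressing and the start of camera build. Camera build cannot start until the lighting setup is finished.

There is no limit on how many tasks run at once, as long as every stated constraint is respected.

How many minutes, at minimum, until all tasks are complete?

After its own release at minute 15, the lighting setup can start at minute 15 and finishes at minute 40.
After its own release at minute 15, set dressing can start at minute 15 and finishes at minute 60.
After set dressing (finishes minute 60), the first take can start at minute 60 and finishes at minute 115.
Rehearsal waits on set dressing (finishes minute 60), so it starts at minute 60 and finishes at 60 + 30 = minute 90.
Camera build cannot start until set dressing (finishes minute 60, plus 20-minute gap → minute 80); the lighting setup (finishes minute 40). The controlling bound is minute 80, so camera build finishes at 80 + 9 = minute 89.
Lens checking has to wait for camera build (finishes minute 89); set dressing (finishes minute 60). The latest of these is minute 89, so lens checking runs minute 89 to 89 + 17 = minute 106.
After lens checking (finishes minute 106), the final polish can start at minute 106 and finishes at minute 141.
All tasks are finished once the last one completes. Finish times: Set dressing at 60, The lighting setup at 40, Camera build at 89, Lens checking at 106, Rehearsal at 90, The final polish at 141, The first take at 115. The latest is minute 141.

141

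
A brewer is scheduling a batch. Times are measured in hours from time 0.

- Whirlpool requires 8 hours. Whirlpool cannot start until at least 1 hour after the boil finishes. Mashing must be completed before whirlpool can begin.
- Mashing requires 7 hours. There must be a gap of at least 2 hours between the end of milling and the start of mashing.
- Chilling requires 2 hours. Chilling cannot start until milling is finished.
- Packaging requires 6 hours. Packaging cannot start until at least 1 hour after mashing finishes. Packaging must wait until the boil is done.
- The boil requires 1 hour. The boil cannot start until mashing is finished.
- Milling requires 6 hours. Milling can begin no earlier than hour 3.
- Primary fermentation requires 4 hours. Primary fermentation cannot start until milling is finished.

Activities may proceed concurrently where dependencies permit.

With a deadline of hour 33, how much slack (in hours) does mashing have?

5

Milling waits on its own release at hour 3, so it starts at hour 3 and finishes at 3 + 6 = hour 9.
Mashing cannot begin until milling (finishes hour 9, plus 2-hour gap → hour 11). It runs from hour 11 to 11 + 7 = hour 18.

Working backward from the deadline:
Nothing follows whirlpool; the deadline of hour 33 is its only limit. It must start by 33 − 8 = hour 25.
Packaging has no dependents, so it just needs to finish by hour 33. Starting by 33 − 6 = hour 27 achieves that.
The boil must finish in time for whirlpool (must start by hour 25, minus 1-hour gap → hour 24); packaging (must start by hour 27). The tightest is hour 24, so the boil must start by 24 − 1 = hour 23.
Mashing has several dependents: the boil (must start by hour 23); whirlpool (must start by hour 25); packaging (must start by hour 27, minus 1-hour gap → hour 26). The earliest of those limits is hour 23, so mashing must start by 23 − 7 = hour 16.
So mashing can start as early as hour 11 and as late as hour 16, giving 16 − 11 = 5 hours of slack.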